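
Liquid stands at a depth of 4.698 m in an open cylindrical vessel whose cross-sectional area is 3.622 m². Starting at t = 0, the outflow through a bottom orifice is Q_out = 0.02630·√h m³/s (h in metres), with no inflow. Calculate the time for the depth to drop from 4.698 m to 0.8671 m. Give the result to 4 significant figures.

340.5 s

With no inflow, A dh/dt = −0.02630 √h.
Separate and integrate: 2(√h − √h₀) = −(0.02630/A) t.
t = 2A(√h₀ − √h)/0.02630 = 2·3.622·(√4.698 − √0.8671)/0.02630
  = 7.24400 × (2.16749 − 0.931182) / 0.02630 = 340.524 s.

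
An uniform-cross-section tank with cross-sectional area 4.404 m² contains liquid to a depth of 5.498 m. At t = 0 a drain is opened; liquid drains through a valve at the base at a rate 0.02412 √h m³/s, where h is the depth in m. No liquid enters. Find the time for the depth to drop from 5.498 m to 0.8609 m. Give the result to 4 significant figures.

A dh/dt = −Q_out = −0.02412 √h.
∫ h^(−1/2) dh = −(0.02412/A) ∫ dt, giving 2√h = 2√h₀ − (0.02412/A) t.
t = 2A(√h₀ − √h)/0.02412 = 2·4.404·(√5.498 − √0.8609)/0.02412
  = 8.80800 × (2.34478 − 0.927847) / 0.02412 = 517.428 s.

517.4 s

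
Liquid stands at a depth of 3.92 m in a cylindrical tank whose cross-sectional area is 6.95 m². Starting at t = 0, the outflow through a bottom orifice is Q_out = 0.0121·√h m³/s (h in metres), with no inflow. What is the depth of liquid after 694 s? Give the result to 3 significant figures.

1.89 m

Accumulation of liquid (constant cross-section A): A dh/dt = −0.0121 √h.
This is separable: 2 d(√h)/dt = −0.0121/A, so √h = √h₀ − (0.0121/(2A)) t.
√h = √3.92 − 0.0121·694/(2·6.95) = 1.9799 − 0.60413 = 1.3758.
h = 1.3758² = 1.8927 m.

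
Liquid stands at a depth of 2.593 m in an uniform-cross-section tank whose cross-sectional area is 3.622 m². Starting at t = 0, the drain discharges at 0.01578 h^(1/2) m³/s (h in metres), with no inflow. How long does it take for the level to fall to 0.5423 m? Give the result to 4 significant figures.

401.2 s

With no inflow, A dh/dt = −0.01578 √h.
∫ h^(−1/2) dh = −(0.01578/A) ∫ dt, giving 2√h = 2√h₀ − (0.01578/A) t.
t = 2A(√h₀ − √h)/0.01578 = 2·3.622·(√2.593 − √0.5423)/0.01578
  = 7.24400 × (1.61028 − 0.736410) / 0.01578 = 401.160 s.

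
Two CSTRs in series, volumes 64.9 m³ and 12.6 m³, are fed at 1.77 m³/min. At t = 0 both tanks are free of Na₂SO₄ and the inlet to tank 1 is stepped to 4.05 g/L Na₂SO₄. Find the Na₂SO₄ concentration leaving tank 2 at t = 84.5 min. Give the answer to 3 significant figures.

3.55 g/L

Species balance on tank i: dCᵢ/dt = (Cᵢ₋₁ − Cᵢ)/τᵢ with τᵢ = Vᵢ/Q.
τ₁ = 64.9/1.77 = 36.667 min; τ₂ = 12.6/1.77 = 7.1186 min.
Solving the cascade with C₁(0)=C₂(0)=0 gives C₂(t) = C_in[1 − (τ₁ e^(−t/τ₁) − τ₂ e^(−t/τ₂))/(τ₁ − τ₂)].
At t = 84.5: e^(−t/τ₁) = 0.099804, e^(−t/τ₂) = 6.9955e-06.
C₂ = 4.05·[1 − (36.667·0.099804 − 7.1186·6.9955e-06)/(29.548)] = 4.05·0.87615 = 3.5484 g/L.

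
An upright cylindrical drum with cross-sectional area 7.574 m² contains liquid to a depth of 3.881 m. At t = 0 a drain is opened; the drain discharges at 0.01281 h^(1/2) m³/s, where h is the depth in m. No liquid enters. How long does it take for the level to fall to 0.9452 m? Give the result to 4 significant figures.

1180 s

A dh/dt = −Q_out = −0.01281 √h.
This is separable: 2 d(√h)/dt = −0.01281/A, so √h = √h₀ − (0.01281/(2A)) t.
t = 2A(√h₀ − √h)/0.01281 = 2·7.574·(√3.881 − √0.9452)/0.01281
  = 15.1480 × (1.97003 − 0.972214) / 0.01281 = 1179.93 s.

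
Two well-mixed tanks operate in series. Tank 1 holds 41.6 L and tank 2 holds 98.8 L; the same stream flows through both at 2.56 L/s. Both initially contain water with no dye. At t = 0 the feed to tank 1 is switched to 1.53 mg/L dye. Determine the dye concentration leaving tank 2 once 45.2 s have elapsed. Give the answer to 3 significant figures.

0.780 mg/L

Each tank obeys Vᵢ dCᵢ/dt = Q(Cᵢ₋₁ − Cᵢ), so τᵢ = Vᵢ/Q.
τ₁ = 41.6/2.56 = 16.250 s; τ₂ = 98.8/2.56 = 38.594 s.
Solving the cascade with C₁(0)=C₂(0)=0 gives C₂(t) = C_in[1 − (τ₁ e^(−t/τ₁) − τ₂ e^(−t/τ₂))/(τ₁ − τ₂)].
At t = 45.2: e^(−t/τ₁) = 0.061943, e^(−t/τ₂) = 0.31000.
C₂ = 1.53·[1 − (16.250·0.061943 − 38.594·0.31000)/(-22.344)] = 1.53·0.50959 = 0.77967 mg/L.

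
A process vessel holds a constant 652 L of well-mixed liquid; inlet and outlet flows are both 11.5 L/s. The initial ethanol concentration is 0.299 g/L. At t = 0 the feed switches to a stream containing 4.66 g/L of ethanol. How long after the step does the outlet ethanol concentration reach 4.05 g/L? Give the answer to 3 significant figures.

Transient balance on the dissolved component: V dC/dt = Q(C_in − C), so τ = V/Q = 56.696 s.
C(t) = C_in + (C₀ − C_in) e^(−t/τ). Set C = 4.05 and solve for t:
e^(−t/τ) = (C − C_in)/(C₀ − C_in) = (4.05 − 4.66)/(0.299 − 4.66) = 0.13988
t = −τ ln(…) = 56.696 × 1.9670 = 111.52 s.

112 s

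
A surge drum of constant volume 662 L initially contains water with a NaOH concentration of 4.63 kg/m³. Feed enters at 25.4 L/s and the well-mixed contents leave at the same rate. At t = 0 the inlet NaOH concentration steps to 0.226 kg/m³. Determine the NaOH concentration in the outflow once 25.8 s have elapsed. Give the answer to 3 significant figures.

1.86 kg/m³

Unsteady species balance (constant V, well mixed): V dC/dt = Q(C_in − C).
Time constant τ = V/Q = 662/25.4 = 26.063 s.
C approaches C_in exponentially: C(t) = C_in + (C₀ − C_in) e^(−t/τ).
C(25.8) = 0.226 + (4.63 − 0.226)·e^(−25.8/26.063) = 0.226 + (4.4040)·0.37161 = 1.8626 kg/m³.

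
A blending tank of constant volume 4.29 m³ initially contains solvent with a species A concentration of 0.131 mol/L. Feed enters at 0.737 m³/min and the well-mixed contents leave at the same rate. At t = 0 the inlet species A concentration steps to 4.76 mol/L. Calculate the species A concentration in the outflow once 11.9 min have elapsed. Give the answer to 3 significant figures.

4.16 mol/L

Transient balance on the dissolved component: V dC/dt = Q(C_in − C).
Time constant τ = V/Q = 4.29/0.737 = 5.8209 min.
Integrating: C(t) = C_in + (C₀ − C_in) e^(−t/τ).
C(11.9) = 4.76 + (0.131 − 4.76)·e^(−11.9/5.8209) = 4.76 + (-4.6290)·0.12946 = 4.1607 mol/L.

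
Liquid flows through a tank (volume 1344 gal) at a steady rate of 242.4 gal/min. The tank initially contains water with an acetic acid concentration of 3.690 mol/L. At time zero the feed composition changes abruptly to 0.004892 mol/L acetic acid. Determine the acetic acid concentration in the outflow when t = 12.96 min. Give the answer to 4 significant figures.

0.3608 mol/L

Mass balance on the solute (V constant): V dC/dt = Q(C_in − C).
Rewrite as dC/dt + C/τ = C_in/τ, τ = V/Q = 5.54455 min.
Integrating: C(t) = C_in + (C₀ − C_in) e^(−t/τ).
C(12.96) = 0.004892 + (3.690 − 0.004892)·e^(−12.96/5.54455) = 0.004892 + (3.68511)·0.0965757 = 0.360784 mol/L.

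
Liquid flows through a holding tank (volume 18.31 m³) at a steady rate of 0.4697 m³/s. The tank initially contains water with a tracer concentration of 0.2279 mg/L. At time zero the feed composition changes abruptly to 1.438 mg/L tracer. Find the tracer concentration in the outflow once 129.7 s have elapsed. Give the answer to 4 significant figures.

1.395 mg/L

Accumulation = in − out for the solute gives V dC/dt = Q(C_in − C).
Rewrite as dC/dt + C/τ = C_in/τ, τ = V/Q = 38.9823 s.
C approaches C_in exponentially: C(t) = C_in + (C₀ − C_in) e^(−t/τ).
C(129.7) = 1.438 + (0.2279 − 1.438)·e^(−129.7/38.9823) = 1.438 + (-1.21010)·0.0358953 = 1.39456 mg/L.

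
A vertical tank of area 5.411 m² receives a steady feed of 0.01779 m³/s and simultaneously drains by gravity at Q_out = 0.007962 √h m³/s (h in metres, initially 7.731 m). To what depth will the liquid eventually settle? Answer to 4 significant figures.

4.992 m

Accumulation of liquid (constant cross-section A): A dh/dt = Q_in − 0.007962 √h. At steady state dh/dt = 0:
Q_in = 0.007962 √h_ss ⇒ √h_ss = 0.01779/0.007962 = 2.23436.
h_ss = 2.23436² = 4.99238 m. (Since h₀ = 7.731 m > h_ss, the level will fall toward this value.)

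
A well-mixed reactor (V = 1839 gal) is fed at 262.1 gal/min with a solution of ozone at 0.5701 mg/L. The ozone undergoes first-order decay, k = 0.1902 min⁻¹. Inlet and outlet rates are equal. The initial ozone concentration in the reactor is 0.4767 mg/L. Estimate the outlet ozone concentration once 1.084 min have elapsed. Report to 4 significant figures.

0.4063 mg/L

Species balance: V dC/dt = Q C_in − Q C − k V C.
This is linear with rate a = Q/V + k = 0.332723 min⁻¹.
C_ss = Q C_in/(Q + kV) = 0.244204 mg/L; C(t) = C_ss + (C₀ − C_ss) e^(−a t).
C(1.084) = 0.244204 + (0.232496)·e^(−0.332723·1.084) = 0.244204 + (0.232496)·0.697208 = 0.406302 mg/L.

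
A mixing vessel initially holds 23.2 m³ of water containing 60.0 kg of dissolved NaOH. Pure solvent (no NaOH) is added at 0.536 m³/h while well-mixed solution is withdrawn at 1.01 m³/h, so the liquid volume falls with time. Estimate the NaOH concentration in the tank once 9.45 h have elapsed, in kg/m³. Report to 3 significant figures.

Total volume: dV/dt = Q_in − Q_out = -0.47400 m³/h, so V(t) = 23.2 − 0.47400 t and V(9.45) = 18.721 m³.
No NaOH enters, so dm/dt = −Q_out · (m/V).
dm/m = −Q_out dt/(V₀ − 0.47400 t); integrating gives ln(m/m₀) = −(Q_out/(Q_in−Q_out)) ln(V/V₀).
m = m₀ (V₀/V)^(Q_out/(Q_in−Q_out)) = 60.0 × (23.2/18.721)^(-2.1308) = 37.987 kg.
C = m/V = 37.987/18.721 = 2.0291 kg/m³.

2.03 kg/m³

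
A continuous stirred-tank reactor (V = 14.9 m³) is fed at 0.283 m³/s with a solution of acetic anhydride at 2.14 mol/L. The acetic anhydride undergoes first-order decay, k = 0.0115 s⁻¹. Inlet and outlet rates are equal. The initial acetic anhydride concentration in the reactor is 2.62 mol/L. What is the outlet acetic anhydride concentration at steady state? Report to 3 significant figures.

1.33 mol/L

Accumulation = in − out − consumed: V dC/dt = Q C_in − Q C − k V C.
Steady state (dC/dt = 0): C_ss = Q C_in/(Q + kV) = C_in/(1 + kV/Q).
C_ss = 0.283·2.14/(0.283 + 0.0115·14.9) = 0.60562/0.45435 = 1.3329 mol/L.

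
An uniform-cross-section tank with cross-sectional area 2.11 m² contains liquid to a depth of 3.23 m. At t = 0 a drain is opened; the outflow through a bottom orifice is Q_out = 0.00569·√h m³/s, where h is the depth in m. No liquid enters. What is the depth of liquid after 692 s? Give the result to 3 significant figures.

0.747 m

A dh/dt = −Q_out = −0.00569 √h.
This is separable: 2 d(√h)/dt = −0.00569/A, so √h = √h₀ − (0.00569/(2A)) t.
√h = √3.23 − 0.00569·692/(2·2.11) = 1.7972 − 0.93305 = 0.86417.
h = 0.86417² = 0.74679 m.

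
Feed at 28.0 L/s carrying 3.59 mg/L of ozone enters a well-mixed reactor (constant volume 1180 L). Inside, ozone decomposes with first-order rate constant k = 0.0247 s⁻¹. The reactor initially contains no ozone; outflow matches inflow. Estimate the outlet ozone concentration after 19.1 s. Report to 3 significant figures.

1.06 mg/L

V dC/dt = Q(C_in − C) − k V C.
dC/dt = (Q/V) C_in − (Q/V + k) C; effective rate a = Q/V + k = 0.023729 + 0.0247 = 0.048429 s⁻¹.
C_ss = Q C_in/(Q + kV) = 1.7590 mg/L; C(t) = C_ss + (C₀ − C_ss) e^(−a t).
C(19.1) = 1.7590 + (-1.7590)·e^(−0.048429·19.1) = 1.7590 + (-1.7590)·0.39654 = 1.0615 mg/L.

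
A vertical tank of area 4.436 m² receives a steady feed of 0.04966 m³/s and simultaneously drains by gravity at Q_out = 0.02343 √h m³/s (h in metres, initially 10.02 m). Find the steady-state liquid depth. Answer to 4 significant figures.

Volume balance on the tank: A dh/dt = Q_in − 0.02343 √h. At steady state dh/dt = 0:
Q_in = 0.02343 √h_ss ⇒ √h_ss = 0.04966/0.02343 = 2.11950.
h_ss = 2.11950² = 4.49230 m. (Since h₀ = 10.02 m > h_ss, the level will fall toward this value.)

4.492 m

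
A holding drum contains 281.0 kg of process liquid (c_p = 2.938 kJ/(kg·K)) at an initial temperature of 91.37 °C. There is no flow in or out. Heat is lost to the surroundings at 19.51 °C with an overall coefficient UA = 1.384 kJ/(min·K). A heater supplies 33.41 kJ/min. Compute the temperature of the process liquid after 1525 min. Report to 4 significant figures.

47.35 °C

Heat balance on the well-mixed liquid: M c_p dT/dt = −UA(T − T_amb) + Q̇.
dT/dt = (T_ss − T)/τ with T_ss = T_amb + Q̇/UA = 19.51 + 33.41/1.384 = 43.6502 °C, τ = M c_p/UA = 281.0·2.938/1.384 = 596.516 min.
T approaches T_ss exponentially: T(t) = T_ss + (T₀ − T_ss) e^(−t/τ).
T(1525) = 43.6502 + (47.7198)·0.0775749 = 47.3520 °C.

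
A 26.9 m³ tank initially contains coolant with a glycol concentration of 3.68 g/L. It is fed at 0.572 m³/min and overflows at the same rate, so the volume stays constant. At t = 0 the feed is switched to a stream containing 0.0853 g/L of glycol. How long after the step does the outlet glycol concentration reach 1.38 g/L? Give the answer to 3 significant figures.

Species balance: V dC/dt = Q(C_in − C) ⇒ τ = V/Q = 47.028 min.
C(t) = C_in + (C₀ − C_in) e^(−t/τ). Set C = 1.38 and solve for t:
e^(−t/τ) = (C − C_in)/(C₀ − C_in) = (1.38 − 0.0853)/(3.68 − 0.0853) = 0.36017
t = −τ ln(…) = 47.028 × 1.0212 = 48.024 min.

48.0 min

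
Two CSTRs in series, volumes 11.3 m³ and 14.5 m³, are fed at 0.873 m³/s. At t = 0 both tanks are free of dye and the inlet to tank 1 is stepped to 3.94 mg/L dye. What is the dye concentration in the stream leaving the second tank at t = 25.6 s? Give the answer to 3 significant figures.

Each tank obeys Vᵢ dCᵢ/dt = Q(Cᵢ₋₁ − Cᵢ), so τᵢ = Vᵢ/Q.
τ₁ = 11.3/0.873 = 12.944 s; τ₂ = 14.5/0.873 = 16.609 s.
Solving the cascade with C₁(0)=C₂(0)=0 gives C₂(t) = C_in[1 − (τ₁ e^(−t/τ₁) − τ₂ e^(−t/τ₂))/(τ₁ − τ₂)].
At t = 25.6: e^(−t/τ₁) = 0.13838, e^(−t/τ₂) = 0.21410.
C₂ = 3.94·[1 − (12.944·0.13838 − 16.609·0.21410)/(-3.6655)] = 3.94·0.51849 = 2.0428 mg/L.

2.04 mg/L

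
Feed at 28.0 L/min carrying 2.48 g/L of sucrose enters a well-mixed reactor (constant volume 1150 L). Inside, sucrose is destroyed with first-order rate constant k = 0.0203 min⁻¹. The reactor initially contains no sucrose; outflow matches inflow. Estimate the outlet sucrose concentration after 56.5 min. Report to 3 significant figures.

1.24 g/L

V dC/dt = Q(C_in − C) − k V C.
dC/dt = (Q/V) C_in − (Q/V + k) C; effective rate a = Q/V + k = 0.024348 + 0.0203 = 0.044648 min⁻¹.
C_ss = Q C_in/(Q + kV) = 1.3524 g/L; C(t) = C_ss + (C₀ − C_ss) e^(−a t).
C(56.5) = 1.3524 + (-1.3524)·e^(−0.044648·56.5) = 1.3524 + (-1.3524)·0.080251 = 1.2439 g/L.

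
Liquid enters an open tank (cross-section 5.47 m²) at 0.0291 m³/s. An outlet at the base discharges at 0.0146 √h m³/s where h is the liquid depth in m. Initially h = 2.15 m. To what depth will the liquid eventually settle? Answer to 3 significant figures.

3.97 m

Level balance: A dh/dt = 0.0291 − 0.0146 √h. Setting dh/dt = 0:
Q_in = 0.0146 √h_ss ⇒ √h_ss = 0.0291/0.0146 = 1.9932.
h_ss = 1.9932² = 3.9726 m. (Since h₀ = 2.15 m < h_ss, the level will rise toward this value.)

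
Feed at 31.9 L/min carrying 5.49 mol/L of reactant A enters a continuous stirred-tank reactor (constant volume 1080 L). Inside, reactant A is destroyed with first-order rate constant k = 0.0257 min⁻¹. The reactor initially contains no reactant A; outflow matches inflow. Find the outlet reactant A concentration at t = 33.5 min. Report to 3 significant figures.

2.47 mol/L

Accumulation = in − out − consumed: V dC/dt = Q C_in − Q C − k V C.
dC/dt = (Q/V) C_in − (Q/V + k) C; effective rate a = Q/V + k = 0.029537 + 0.0257 = 0.055237 min⁻¹.
C_ss = Q C_in/(Q + kV) = 2.9357 mol/L; C(t) = C_ss + (C₀ − C_ss) e^(−a t).
C(33.5) = 2.9357 + (-2.9357)·e^(−0.055237·33.5) = 2.9357 + (-2.9357)·0.15717 = 2.4743 mol/L.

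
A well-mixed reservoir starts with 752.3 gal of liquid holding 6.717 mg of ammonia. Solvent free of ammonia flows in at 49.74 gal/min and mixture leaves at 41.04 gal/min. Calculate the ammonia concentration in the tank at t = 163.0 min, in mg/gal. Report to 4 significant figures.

2.089e-05 mg/gal

Let m(t) be the amount of ammonia. Volume: V(t) = V₀ + (Q_in − Q_out) t = 752.3 + 8.70000 t; V(163.0) = 2170.40 gal.
No ammonia enters, so dm/dt = −Q_out · (m/V).
Separate: dm/m = −Q_out dt/V(t) ⇒ ln(m/m₀) = −(Q_out/(Q_in−Q_out)) ln(V/V₀).
m = m₀ (V₀/V)^(Q_out/(Q_in−Q_out)) = 6.717 × (752.3/2170.40)^(4.71724) = 0.0453464 mg.
C = m/V = 0.0453464/2170.40 = 2.08931e-05 mg/gal.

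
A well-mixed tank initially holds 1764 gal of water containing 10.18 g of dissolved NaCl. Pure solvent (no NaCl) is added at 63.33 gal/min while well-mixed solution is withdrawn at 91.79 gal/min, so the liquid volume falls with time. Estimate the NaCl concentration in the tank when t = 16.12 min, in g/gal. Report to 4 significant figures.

0.002952 g/gal

Let m(t) be the amount of NaCl. Volume: V(t) = V₀ + (Q_in − Q_out) t = 1764 − 28.4600 t; V(16.12) = 1305.22 gal.
No NaCl enters, so dm/dt = −Q_out · (m/V).
dm/m = −Q_out dt/(V₀ − 28.4600 t); integrating gives ln(m/m₀) = −(Q_out/(Q_in−Q_out)) ln(V/V₀).
m = m₀ (V₀/V)^(Q_out/(Q_in−Q_out)) = 10.18 × (1764/1305.22)^(-3.22523) = 3.85341 g.
C = m/V = 3.85341/1305.22 = 0.00295230 g/gal.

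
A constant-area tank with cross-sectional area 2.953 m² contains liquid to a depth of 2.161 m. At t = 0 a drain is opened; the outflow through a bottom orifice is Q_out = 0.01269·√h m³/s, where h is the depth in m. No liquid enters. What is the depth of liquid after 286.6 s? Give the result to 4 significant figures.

A dh/dt = −Q_out = −0.01269 √h.
This is separable: 2 d(√h)/dt = −0.01269/A, so √h = √h₀ − (0.01269/(2A)) t.
√h = √2.161 − 0.01269·286.6/(2·2.953) = 1.47003 − 0.615807 = 0.854227.
h = 0.854227² = 0.729704 m.

0.7297 m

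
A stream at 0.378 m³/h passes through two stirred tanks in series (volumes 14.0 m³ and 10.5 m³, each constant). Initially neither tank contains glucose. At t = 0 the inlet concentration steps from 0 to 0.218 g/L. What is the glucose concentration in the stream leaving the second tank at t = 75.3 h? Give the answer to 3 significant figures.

0.147 g/L

Each tank obeys Vᵢ dCᵢ/dt = Q(Cᵢ₋₁ − Cᵢ), so τᵢ = Vᵢ/Q.
τ₁ = 14.0/0.378 = 37.037 h; τ₂ = 10.5/0.378 = 27.778 h.
Solving the cascade with C₁(0)=C₂(0)=0 gives C₂(t) = C_in[1 − (τ₁ e^(−t/τ₁) − τ₂ e^(−t/τ₂))/(τ₁ − τ₂)].
At t = 75.3: e^(−t/τ₁) = 0.13093, e^(−t/τ₂) = 0.066484.
C₂ = 0.218·[1 − (37.037·0.13093 − 27.778·0.066484)/(9.2593)] = 0.218·0.67573 = 0.14731 g/L.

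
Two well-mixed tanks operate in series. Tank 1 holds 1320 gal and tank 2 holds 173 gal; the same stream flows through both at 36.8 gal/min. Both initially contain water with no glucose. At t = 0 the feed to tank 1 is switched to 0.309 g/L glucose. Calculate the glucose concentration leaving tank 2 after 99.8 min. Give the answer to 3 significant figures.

Species balance on tank i: dCᵢ/dt = (Cᵢ₋₁ − Cᵢ)/τᵢ with τᵢ = Vᵢ/Q.
τ₁ = 1320/36.8 = 35.870 min; τ₂ = 173/36.8 = 4.7011 min.
Tank 1: C₁ = C_in(1 − e^(−t/τ₁)). Tank 2 (τ₁ ≠ τ₂): C₂ = C_in[1 − (τ₁ e^(−t/τ₁) − τ₂ e^(−t/τ₂))/(τ₁ − τ₂)].
At t = 99.8: e^(−t/τ₁) = 0.061896, e^(−t/τ₂) = 6.0298e-10.
C₂ = 0.309·[1 − (35.870·0.061896 − 4.7011·6.0298e-10)/(31.168)] = 0.309·0.92877 = 0.28699 g/L.

0.287 g/L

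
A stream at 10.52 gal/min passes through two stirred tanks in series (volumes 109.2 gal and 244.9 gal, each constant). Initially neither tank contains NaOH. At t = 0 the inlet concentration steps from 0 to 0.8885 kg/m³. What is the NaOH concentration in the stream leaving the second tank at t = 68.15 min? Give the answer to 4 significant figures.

0.8037 kg/m³

Species balance on tank i: dCᵢ/dt = (Cᵢ₋₁ − Cᵢ)/τᵢ with τᵢ = Vᵢ/Q.
τ₁ = 109.2/10.52 = 10.3802 min; τ₂ = 244.9/10.52 = 23.2795 min.
Tank 1: C₁ = C_in(1 − e^(−t/τ₁)). Tank 2 (τ₁ ≠ τ₂): C₂ = C_in[1 − (τ₁ e^(−t/τ₁) − τ₂ e^(−t/τ₂))/(τ₁ − τ₂)].
At t = 68.15: e^(−t/τ₁) = 0.00140831, e^(−t/τ₂) = 0.0535322.
C₂ = 0.8885·[1 − (10.3802·0.00140831 − 23.2795·0.0535322)/(-12.8992)] = 0.8885·0.904523 = 0.803669 kg/m³.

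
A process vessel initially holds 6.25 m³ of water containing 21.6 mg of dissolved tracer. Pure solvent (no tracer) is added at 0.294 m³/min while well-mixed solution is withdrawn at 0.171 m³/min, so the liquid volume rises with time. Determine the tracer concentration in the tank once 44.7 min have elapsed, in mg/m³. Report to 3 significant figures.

Total volume: dV/dt = Q_in − Q_out = 0.12300 m³/min, so V(t) = 6.25 + 0.12300 t and V(44.7) = 11.748 m³.
Species balance (pure solvent in): dm/dt = −Q_out · m/V(t).
dm/m = −Q_out dt/(V₀ + 0.12300 t); integrating gives ln(m/m₀) = −(Q_out/(Q_in−Q_out)) ln(V/V₀).
m = m₀ (V₀/V)^(Q_out/(Q_in−Q_out)) = 21.6 × (6.25/11.748)^(1.3902) = 8.9827 mg.
C = m/V = 8.9827/11.748 = 0.76461 mg/m³.

0.765 mg/m³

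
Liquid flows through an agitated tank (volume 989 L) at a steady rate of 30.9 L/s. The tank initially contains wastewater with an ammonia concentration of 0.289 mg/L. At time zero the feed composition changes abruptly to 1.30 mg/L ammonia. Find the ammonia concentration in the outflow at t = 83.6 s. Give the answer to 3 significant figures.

Accumulation = in − out for the solute gives V dC/dt = Q(C_in − C).
Time constant τ = V/Q = 989/30.9 = 32.006 s.
Integrating: C(t) = C_in + (C₀ − C_in) e^(−t/τ).
C(83.6) = 1.30 + (0.289 − 1.30)·e^(−83.6/32.006) = 1.30 + (-1.0110)·0.073390 = 1.2258 mg/L.

1.23 mg/L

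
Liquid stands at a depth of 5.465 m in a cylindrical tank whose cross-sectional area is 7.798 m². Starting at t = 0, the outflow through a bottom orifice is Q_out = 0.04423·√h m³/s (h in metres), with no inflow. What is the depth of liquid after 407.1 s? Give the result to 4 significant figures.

1.400 m

Mass balance (ρ constant): A dh/dt = −0.04423 √h.
This is separable: 2 d(√h)/dt = −0.04423/A, so √h = √h₀ − (0.04423/(2A)) t.
√h = √5.465 − 0.04423·407.1/(2·7.798) = 2.33773 − 1.15453 = 1.18321.
h = 1.18321² = 1.39997 m.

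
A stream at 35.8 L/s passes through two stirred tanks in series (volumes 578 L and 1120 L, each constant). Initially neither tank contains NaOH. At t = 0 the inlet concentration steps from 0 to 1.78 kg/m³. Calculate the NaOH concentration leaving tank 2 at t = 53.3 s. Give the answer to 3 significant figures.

1.18 kg/m³

Each tank obeys Vᵢ dCᵢ/dt = Q(Cᵢ₋₁ − Cᵢ), so τᵢ = Vᵢ/Q.
τ₁ = 578/35.8 = 16.145 s; τ₂ = 1120/35.8 = 31.285 s.
Tank 1: C₁ = C_in(1 − e^(−t/τ₁)). Tank 2 (τ₁ ≠ τ₂): C₂ = C_in[1 − (τ₁ e^(−t/τ₁) − τ₂ e^(−t/τ₂))/(τ₁ − τ₂)].
At t = 53.3: e^(−t/τ₁) = 0.036836, e^(−t/τ₂) = 0.18201.
C₂ = 1.78·[1 − (16.145·0.036836 − 31.285·0.18201)/(-15.140)] = 1.78·0.66317 = 1.1805 kg/m³.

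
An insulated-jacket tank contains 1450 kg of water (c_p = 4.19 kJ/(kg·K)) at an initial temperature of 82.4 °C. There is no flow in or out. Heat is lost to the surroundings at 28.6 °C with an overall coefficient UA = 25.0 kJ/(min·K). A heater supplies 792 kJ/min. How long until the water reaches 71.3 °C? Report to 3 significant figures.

M c_p dT/dt = −UA(T − T_amb) + Q̇.
τ = M c_p/UA = 243.02 min; T_ss = T_amb + Q̇/UA = 28.6 + 792/25.0 = 60.280 °C.
T(t) = T_ss + (T₀ − T_ss)e^(−t/τ); set T = 71.3:
t = −τ ln[(T − T_ss)/(T₀ − T_ss)] = −243.02 · ln(0.49819) = 169.33 min.

169 min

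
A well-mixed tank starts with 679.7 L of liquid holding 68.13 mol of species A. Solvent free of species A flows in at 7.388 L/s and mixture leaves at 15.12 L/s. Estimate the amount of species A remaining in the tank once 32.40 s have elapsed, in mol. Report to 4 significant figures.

Total volume: dV/dt = Q_in − Q_out = -7.73200 L/s, so V(t) = 679.7 − 7.73200 t and V(32.40) = 429.183 L.
Solute balance: dm/dt = 0 − Q_out C = −Q_out m/V(t).
dm/m = −Q_out dt/(V₀ − 7.73200 t); integrating gives ln(m/m₀) = −(Q_out/(Q_in−Q_out)) ln(V/V₀).
m = m₀ (V₀/V)^(Q_out/(Q_in−Q_out)) = 68.13 × (679.7/429.183)^(-1.95551) = 27.7251 mol.

27.73 mol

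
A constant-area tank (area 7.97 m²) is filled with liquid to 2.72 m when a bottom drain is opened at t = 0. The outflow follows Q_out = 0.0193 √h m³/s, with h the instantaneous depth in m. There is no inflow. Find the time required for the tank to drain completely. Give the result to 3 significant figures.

Mass balance (ρ constant): A dh/dt = −0.0193 √h.
This is separable: 2 d(√h)/dt = −0.0193/A, so √h = √h₀ − (0.0193/(2A)) t.
Set h = 0: 2√h₀ = (0.0193/A) t_empty ⇒ t_empty = 2A√h₀/0.0193.
t_empty = 2·7.97·√2.72/0.0193 = 15.940·1.6492/0.0193 = 1362.1 s.

1360 s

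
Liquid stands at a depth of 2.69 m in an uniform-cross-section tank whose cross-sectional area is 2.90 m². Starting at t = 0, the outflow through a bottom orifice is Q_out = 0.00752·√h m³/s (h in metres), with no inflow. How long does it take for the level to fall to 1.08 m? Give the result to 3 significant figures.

A dh/dt = −Q_out = −0.00752 √h.
∫ h^(−1/2) dh = −(0.00752/A) ∫ dt, giving 2√h = 2√h₀ − (0.00752/A) t.
t = 2A(√h₀ − √h)/0.00752 = 2·2.90·(√2.69 − √1.08)/0.00752
  = 5.8000 × (1.6401 − 1.0392) / 0.00752 = 463.45 s.

463 s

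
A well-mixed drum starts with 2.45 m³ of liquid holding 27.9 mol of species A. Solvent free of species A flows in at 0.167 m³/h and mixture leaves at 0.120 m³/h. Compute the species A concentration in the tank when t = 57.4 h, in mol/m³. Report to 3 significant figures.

Total volume: dV/dt = Q_in − Q_out = 0.047000 m³/h, so V(t) = 2.45 + 0.047000 t and V(57.4) = 5.1478 m³.
Solute balance: dm/dt = 0 − Q_out C = −Q_out m/V(t).
dm/m = −Q_out dt/(V₀ + 0.047000 t); integrating gives ln(m/m₀) = −(Q_out/(Q_in−Q_out)) ln(V/V₀).
m = m₀ (V₀/V)^(Q_out/(Q_in−Q_out)) = 27.9 × (2.45/5.1478)^(2.5532) = 4.1910 mol.
C = m/V = 4.1910/5.1478 = 0.81413 mol/m³.

0.814 mol/m³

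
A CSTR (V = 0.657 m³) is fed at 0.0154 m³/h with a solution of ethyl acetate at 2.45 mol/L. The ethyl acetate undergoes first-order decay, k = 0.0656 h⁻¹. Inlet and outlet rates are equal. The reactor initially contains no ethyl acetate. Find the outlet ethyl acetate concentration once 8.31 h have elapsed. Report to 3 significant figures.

0.337 mol/L

Species balance: V dC/dt = Q C_in − Q C − k V C.
This is linear with rate a = Q/V + k = 0.089040 h⁻¹.
C_ss = Q C_in/(Q + kV) = 0.64497 mol/L; C(t) = C_ss + (C₀ − C_ss) e^(−a t).
C(8.31) = 0.64497 + (-0.64497)·e^(−0.089040·8.31) = 0.64497 + (-0.64497)·0.47715 = 0.33722 mol/L.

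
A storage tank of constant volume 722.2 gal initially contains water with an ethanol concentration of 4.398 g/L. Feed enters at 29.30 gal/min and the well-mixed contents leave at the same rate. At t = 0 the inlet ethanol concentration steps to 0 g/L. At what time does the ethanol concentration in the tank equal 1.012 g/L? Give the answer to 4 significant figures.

36.21 min

Transient balance on the dissolved component: V dC/dt = Q(C_in − C), so τ = V/Q = 24.6485 min.
C(t) = C_in + (C₀ − C_in) e^(−t/τ). Set C = 1.012 and solve for t:
e^(−t/τ) = (C − C_in)/(C₀ − C_in) = (1.012 − 0)/(4.398 − 0) = 0.230105
t = −τ ln(…) = 24.6485 × 1.46922 = 36.2140 min.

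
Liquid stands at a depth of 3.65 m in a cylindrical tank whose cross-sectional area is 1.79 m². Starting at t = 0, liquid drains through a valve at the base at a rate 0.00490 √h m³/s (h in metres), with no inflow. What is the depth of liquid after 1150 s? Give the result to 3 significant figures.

With no inflow, A dh/dt = −0.00490 √h.
This is separable: 2 d(√h)/dt = −0.00490/A, so √h = √h₀ − (0.00490/(2A)) t.
√h = √3.65 − 0.00490·1150/(2·1.79) = 1.9105 − 1.5740 = 0.33647.
h = 0.33647² = 0.11322 m.

0.113 m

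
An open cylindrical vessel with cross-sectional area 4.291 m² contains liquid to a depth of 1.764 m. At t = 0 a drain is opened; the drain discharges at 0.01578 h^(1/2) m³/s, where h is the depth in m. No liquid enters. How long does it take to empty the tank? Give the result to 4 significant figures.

With no inflow, A dh/dt = −0.01578 √h.
Separate and integrate: 2(√h − √h₀) = −(0.01578/A) t.
Tank is empty when √h = 0: t_empty = 2A√h₀/0.01578.
t_empty = 2·4.291·√1.764/0.01578 = 8.58200·1.32816/0.01578 = 722.322 s.

722.3 s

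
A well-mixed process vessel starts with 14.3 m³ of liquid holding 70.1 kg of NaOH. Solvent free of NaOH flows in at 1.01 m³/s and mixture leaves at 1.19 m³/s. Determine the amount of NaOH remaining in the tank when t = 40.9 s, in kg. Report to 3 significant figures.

Total volume: dV/dt = Q_in − Q_out = -0.18000 m³/s, so V(t) = 14.3 − 0.18000 t and V(40.9) = 6.9380 m³.
Species balance (pure solvent in): dm/dt = −Q_out · m/V(t).
dm/m = −Q_out dt/(V₀ − 0.18000 t); integrating gives ln(m/m₀) = −(Q_out/(Q_in−Q_out)) ln(V/V₀).
m = m₀ (V₀/V)^(Q_out/(Q_in−Q_out)) = 70.1 × (14.3/6.9380)^(-6.6111) = 0.58770 kg.

0.588 kg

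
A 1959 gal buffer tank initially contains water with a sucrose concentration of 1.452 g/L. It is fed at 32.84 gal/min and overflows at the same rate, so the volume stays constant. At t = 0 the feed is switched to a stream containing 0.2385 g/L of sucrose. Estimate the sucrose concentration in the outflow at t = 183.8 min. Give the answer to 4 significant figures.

0.2942 g/L

Accumulation = in − out for the solute gives V dC/dt = Q(C_in − C).
Rewrite as dC/dt + C/τ = C_in/τ, τ = V/Q = 59.6529 min.
C approaches C_in exponentially: C(t) = C_in + (C₀ − C_in) e^(−t/τ).
C(183.8) = 0.2385 + (1.452 − 0.2385)·e^(−183.8/59.6529) = 0.2385 + (1.21350)·0.0459060 = 0.294207 g/L.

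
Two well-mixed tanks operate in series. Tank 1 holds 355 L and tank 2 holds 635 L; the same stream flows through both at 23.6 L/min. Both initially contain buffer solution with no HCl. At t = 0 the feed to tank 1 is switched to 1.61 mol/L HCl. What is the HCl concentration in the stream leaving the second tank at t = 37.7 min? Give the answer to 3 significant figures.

0.877 mol/L

Species balance on tank i: dCᵢ/dt = (Cᵢ₋₁ − Cᵢ)/τᵢ with τᵢ = Vᵢ/Q.
τ₁ = 355/23.6 = 15.042 min; τ₂ = 635/23.6 = 26.907 min.
Solving the cascade with C₁(0)=C₂(0)=0 gives C₂(t) = C_in[1 − (τ₁ e^(−t/τ₁) − τ₂ e^(−t/τ₂))/(τ₁ − τ₂)].
At t = 37.7: e^(−t/τ₁) = 0.081573, e^(−t/τ₂) = 0.24632.
C₂ = 1.61·[1 − (15.042·0.081573 − 26.907·0.24632)/(-11.864)] = 1.61·0.54481 = 0.87714 mol/L.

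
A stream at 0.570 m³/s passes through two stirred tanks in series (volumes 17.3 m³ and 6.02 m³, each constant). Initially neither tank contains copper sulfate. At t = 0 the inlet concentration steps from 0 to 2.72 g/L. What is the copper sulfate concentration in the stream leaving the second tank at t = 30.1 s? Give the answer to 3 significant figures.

1.26 g/L

Time constants: τᵢ = Vᵢ/Q for each well-mixed tank.
τ₁ = 17.3/0.570 = 30.351 s; τ₂ = 6.02/0.570 = 10.561 s.
Tank 1: C₁ = C_in(1 − e^(−t/τ₁)). Tank 2 (τ₁ ≠ τ₂): C₂ = C_in[1 − (τ₁ e^(−t/τ₁) − τ₂ e^(−t/τ₂))/(τ₁ − τ₂)].
At t = 30.1: e^(−t/τ₁) = 0.37093, e^(−t/τ₂) = 0.057844.
C₂ = 2.72·[1 − (30.351·0.37093 − 10.561·0.057844)/(19.789)] = 2.72·0.46198 = 1.2566 g/L.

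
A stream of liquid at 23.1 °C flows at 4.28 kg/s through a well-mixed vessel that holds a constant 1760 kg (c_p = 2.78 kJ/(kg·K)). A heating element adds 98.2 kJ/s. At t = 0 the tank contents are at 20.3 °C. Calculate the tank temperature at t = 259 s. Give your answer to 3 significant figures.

25.5 °C

Heat balance on the well-mixed liquid: M c_p dT/dt = ṁ c_p (T_in − T) + 98.2.
τ = M/ṁ = 411.21 s; T_ss = T_in + Q̇/(ṁ c_p) = 23.1 + 98.2/(4.28·2.78) = 31.353 °C.
Solution: T(t) = T_ss + (T₀ − T_ss) e^(−t/τ).
T(259) = 31.353 + (-11.053)·e^(−259/411.21) = 31.353 + (-11.053)·0.53268 = 25.465 °C.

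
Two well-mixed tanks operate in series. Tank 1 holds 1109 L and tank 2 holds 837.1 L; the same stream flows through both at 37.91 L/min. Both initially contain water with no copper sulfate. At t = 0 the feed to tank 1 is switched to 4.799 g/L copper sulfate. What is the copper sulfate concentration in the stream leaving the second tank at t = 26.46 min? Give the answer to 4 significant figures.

1.334 g/L

Each tank obeys Vᵢ dCᵢ/dt = Q(Cᵢ₋₁ − Cᵢ), so τᵢ = Vᵢ/Q.
τ₁ = 1109/37.91 = 29.2535 min; τ₂ = 837.1/37.91 = 22.0812 min.
Solving the cascade with C₁(0)=C₂(0)=0 gives C₂(t) = C_in[1 − (τ₁ e^(−t/τ₁) − τ₂ e^(−t/τ₂))/(τ₁ − τ₂)].
At t = 26.46: e^(−t/τ₁) = 0.404741, e^(−t/τ₂) = 0.301706.
C₂ = 4.799·[1 − (29.2535·0.404741 − 22.0812·0.301706)/(7.17225)] = 4.799·0.278044 = 1.33433 g/L.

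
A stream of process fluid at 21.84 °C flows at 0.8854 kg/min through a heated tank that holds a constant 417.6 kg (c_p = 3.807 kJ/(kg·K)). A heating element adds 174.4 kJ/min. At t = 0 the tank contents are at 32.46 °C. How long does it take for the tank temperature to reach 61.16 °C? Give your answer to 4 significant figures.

564.7 min

M c_p dT/dt = ṁ c_p (T_in − T) + Q̇.
τ = M/ṁ = 471.651 min; T_ss = T_in + Q̇/(ṁ c_p) = 73.5797 °C.
T(t) = T_ss + (T₀ − T_ss) e^(−t/τ). Set T = 61.16:
e^(−t/τ) = (61.16 − 73.5797)/(32.46 − 73.5797) = 0.302038
t = −471.651 · ln(0.302038) = 564.662 min.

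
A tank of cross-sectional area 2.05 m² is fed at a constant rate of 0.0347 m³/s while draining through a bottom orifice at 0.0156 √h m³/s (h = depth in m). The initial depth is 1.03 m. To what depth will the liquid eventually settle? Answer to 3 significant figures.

4.95 m

Level balance: A dh/dt = 0.0347 − 0.0156 √h. Setting dh/dt = 0:
Q_in = 0.0156 √h_ss ⇒ √h_ss = 0.0347/0.0156 = 2.2244.
h_ss = 2.2244² = 4.9478 m. (Since h₀ = 1.03 m < h_ss, the level will rise toward this value.)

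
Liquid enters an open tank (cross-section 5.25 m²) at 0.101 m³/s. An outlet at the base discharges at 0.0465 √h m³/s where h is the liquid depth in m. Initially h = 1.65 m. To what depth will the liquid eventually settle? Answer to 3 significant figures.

4.72 m

A dh/dt = Q_in − 0.0465 √h. Steady state requires inflow = outflow:
Q_in = 0.0465 √h_ss ⇒ √h_ss = 0.101/0.0465 = 2.1720.
h_ss = 2.1720² = 4.7178 m. (Since h₀ = 1.65 m < h_ss, the level will rise toward this value.)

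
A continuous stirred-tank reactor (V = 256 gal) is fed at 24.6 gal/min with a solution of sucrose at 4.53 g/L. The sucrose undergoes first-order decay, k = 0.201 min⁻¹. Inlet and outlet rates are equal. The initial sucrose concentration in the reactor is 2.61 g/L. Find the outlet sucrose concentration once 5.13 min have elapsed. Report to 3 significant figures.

Accumulation = in − out − consumed: V dC/dt = Q C_in − Q C − k V C.
This is linear with rate a = Q/V + k = 0.29709 min⁻¹.
C_ss = Q C_in/(Q + kV) = 1.4652 g/L; C(t) = C_ss + (C₀ − C_ss) e^(−a t).
C(5.13) = 1.4652 + (1.1448)·e^(−0.29709·5.13) = 1.4652 + (1.1448)·0.21782 = 1.7146 g/L.

1.71 g/L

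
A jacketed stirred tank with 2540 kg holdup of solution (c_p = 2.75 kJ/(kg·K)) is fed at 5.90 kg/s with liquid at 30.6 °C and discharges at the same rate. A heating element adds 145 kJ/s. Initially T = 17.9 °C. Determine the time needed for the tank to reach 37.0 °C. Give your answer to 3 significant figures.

923 s

M c_p dT/dt = ṁ c_p (T_in − T) + Q̇.
τ = M/ṁ = 430.51 s; T_ss = T_in + Q̇/(ṁ c_p) = 39.537 °C.
T(t) = T_ss + (T₀ − T_ss) e^(−t/τ). Set T = 37.0:
e^(−t/τ) = (37.0 − 39.537)/(17.9 − 39.537) = 0.11725
t = −430.51 · ln(0.11725) = 922.79 s.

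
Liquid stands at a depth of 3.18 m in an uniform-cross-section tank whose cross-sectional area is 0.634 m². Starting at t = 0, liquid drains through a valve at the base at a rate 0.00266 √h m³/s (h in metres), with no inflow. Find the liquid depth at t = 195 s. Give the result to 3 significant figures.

With no inflow, A dh/dt = −0.00266 √h.
∫ h^(−1/2) dh = −(0.00266/A) ∫ dt, giving 2√h = 2√h₀ − (0.00266/A) t.
√h = √3.18 − 0.00266·195/(2·0.634) = 1.7833 − 0.40907 = 1.3742.
h = 1.3742² = 1.8884 m.

1.89 m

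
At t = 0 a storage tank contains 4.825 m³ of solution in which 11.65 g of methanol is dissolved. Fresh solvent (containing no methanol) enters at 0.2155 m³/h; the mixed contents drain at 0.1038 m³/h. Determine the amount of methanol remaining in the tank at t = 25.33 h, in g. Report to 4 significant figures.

Let m(t) be the amount of methanol. Volume: V(t) = V₀ + (Q_in − Q_out) t = 4.825 + 0.111700 t; V(25.33) = 7.65436 m³.
No methanol enters, so dm/dt = −Q_out · (m/V).
dm/m = −Q_out dt/(V₀ + 0.111700 t); integrating gives ln(m/m₀) = −(Q_out/(Q_in−Q_out)) ln(V/V₀).
m = m₀ (V₀/V)^(Q_out/(Q_in−Q_out)) = 11.65 × (4.825/7.65436)^(0.929275) = 7.58732 g.

7.587 g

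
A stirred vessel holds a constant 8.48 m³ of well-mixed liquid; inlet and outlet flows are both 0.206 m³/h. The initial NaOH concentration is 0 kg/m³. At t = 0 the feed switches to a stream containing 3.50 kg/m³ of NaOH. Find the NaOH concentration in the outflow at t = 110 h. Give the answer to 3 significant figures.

3.26 kg/m³

Mass balance on the solute (V constant): V dC/dt = Q(C_in − C).
So dC/dt = (C_in − C)/τ with τ = V/Q = 8.48/0.206 = 41.165 h.
This is linear first-order; C(t) = C_in + (C₀ − C_in) e^(−t/τ).
C(110) = 3.50 + (0 − 3.50)·e^(−110/41.165) = 3.50 + (-3.5000)·0.069102 = 3.2581 kg/m³.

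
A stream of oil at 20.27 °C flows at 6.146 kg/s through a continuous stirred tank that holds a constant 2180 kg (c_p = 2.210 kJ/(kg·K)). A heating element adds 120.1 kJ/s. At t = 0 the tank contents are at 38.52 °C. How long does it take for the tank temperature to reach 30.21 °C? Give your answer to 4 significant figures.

M c_p dT/dt = ṁ c_p (T_in − T) + Q̇.
τ = M/ṁ = 354.702 s; T_ss = T_in + Q̇/(ṁ c_p) = 29.1122 °C.
T(t) = T_ss + (T₀ − T_ss) e^(−t/τ). Set T = 30.21:
e^(−t/τ) = (30.21 − 29.1122)/(38.52 − 29.1122) = 0.116695
t = −354.702 · ln(0.116695) = 761.970 s.

762.0 s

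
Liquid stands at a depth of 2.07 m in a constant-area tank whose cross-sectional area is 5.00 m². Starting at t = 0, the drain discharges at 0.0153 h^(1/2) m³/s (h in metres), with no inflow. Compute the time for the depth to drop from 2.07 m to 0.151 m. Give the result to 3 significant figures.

686 s

A dh/dt = −Q_out = −0.0153 √h.
Separate and integrate: 2(√h − √h₀) = −(0.0153/A) t.
t = 2A(√h₀ − √h)/0.0153 = 2·5.00·(√2.07 − √0.151)/0.0153
  = 10.000 × (1.4387 − 0.38859) / 0.0153 = 686.38 s.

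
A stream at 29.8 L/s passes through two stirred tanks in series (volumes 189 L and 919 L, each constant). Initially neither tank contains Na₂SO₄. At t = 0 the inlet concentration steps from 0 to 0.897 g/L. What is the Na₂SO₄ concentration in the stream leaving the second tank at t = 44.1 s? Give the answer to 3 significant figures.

Each tank obeys Vᵢ dCᵢ/dt = Q(Cᵢ₋₁ − Cᵢ), so τᵢ = Vᵢ/Q.
τ₁ = 189/29.8 = 6.3423 s; τ₂ = 919/29.8 = 30.839 s.
Solving the cascade with C₁(0)=C₂(0)=0 gives C₂(t) = C_in[1 − (τ₁ e^(−t/τ₁) − τ₂ e^(−t/τ₂))/(τ₁ − τ₂)].
At t = 44.1: e^(−t/τ₁) = 0.00095545, e^(−t/τ₂) = 0.23931.
C₂ = 0.897·[1 − (6.3423·0.00095545 − 30.839·0.23931)/(-24.497)] = 0.897·0.69898 = 0.62699 g/L.

0.627 g/L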